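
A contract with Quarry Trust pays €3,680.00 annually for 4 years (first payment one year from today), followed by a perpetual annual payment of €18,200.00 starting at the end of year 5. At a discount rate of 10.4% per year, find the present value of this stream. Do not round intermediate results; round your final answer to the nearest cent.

€129369.28

PV of 4-year annuity: €3,680.00 × [1 − (1+0.104)^−4] / 0.104 = 11564.81126
Perpetuity value at year 4: €18,200.00 / 0.104 = 175000.00000
PV of perpetuity: 175000.00000 / (1+0.104)^4 = 117804.46603
Total PV = 11564.81126 + 117804.46603 = 129369.27730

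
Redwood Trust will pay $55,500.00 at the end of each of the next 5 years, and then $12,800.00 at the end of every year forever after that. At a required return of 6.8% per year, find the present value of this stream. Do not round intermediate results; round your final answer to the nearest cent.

$364255.29

PV of 5-year annuity: $55,500.00 × [1 − (1+0.068)^−5] / 0.068 = 228784.76867
Perpetuity value at year 5: $12,800.00 / 0.068 = 188235.29412
PV of perpetuity: 188235.29412 / (1+0.068)^5 = 135470.51864
Total PV = 228784.76867 + 135470.51864 = 364255.28731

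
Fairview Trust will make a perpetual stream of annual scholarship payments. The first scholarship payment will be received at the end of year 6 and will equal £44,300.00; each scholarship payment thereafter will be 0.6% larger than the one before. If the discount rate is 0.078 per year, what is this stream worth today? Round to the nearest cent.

Value at end of year 5: C₁ / (r − g) = £44,300.00 / (0.078 − 0.006) = £615,277.7778
Discount to today: PV = £615,277.7778 / (1 + 0.078)^5 = £615,277.7778 / 1.455773 = £422,646.64

£422646.64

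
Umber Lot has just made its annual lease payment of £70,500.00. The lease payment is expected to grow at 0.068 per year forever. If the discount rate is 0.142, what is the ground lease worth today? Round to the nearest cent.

D₁ = D₀ × (1 + g) = £70,500.00 × 1.068 = £75,294.0000
Growing perpetuity: P = D₁ / (r − g) = £75,294.0000 / (0.142 − 0.068) = £1,017,486.49

£1017486.49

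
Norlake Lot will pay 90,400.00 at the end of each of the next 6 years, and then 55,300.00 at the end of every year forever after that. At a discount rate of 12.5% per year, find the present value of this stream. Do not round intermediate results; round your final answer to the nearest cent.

584689.73

PV of 6-year annuity: 90,400.00 × [1 − (1+0.125)^−6] / 0.125 = 366467.00273
Perpetuity value at year 6: 55,300.00 / 0.125 = 442400.00000
PV of perpetuity: 442400.00000 / (1+0.125)^6 = 218222.72952
Total PV = 366467.00273 + 218222.72952 = 584689.73226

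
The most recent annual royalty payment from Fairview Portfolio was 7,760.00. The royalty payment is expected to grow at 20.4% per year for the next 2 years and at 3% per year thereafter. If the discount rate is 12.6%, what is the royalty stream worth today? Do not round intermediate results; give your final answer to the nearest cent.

D_1 = 9343.04000
D_2 = 11249.02016
Terminal value at year 2: TV = D_2×(1+g_2)/(r−g_2) = 11586.49076/0.096 = 120692.61213
P_0 = D_1/(1+r)^1 + D_2/(1+r)^2 + TV/(1+r)^2
    = 8297.54885 + 8872.33464 + 95192.75713 = 112362.64062

112362.64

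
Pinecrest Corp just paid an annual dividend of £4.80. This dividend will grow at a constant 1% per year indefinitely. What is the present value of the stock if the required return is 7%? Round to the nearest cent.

£80.80

D₁ = D₀ × (1 + g) = £4.80 × 1.01 = £4.8480
Growing perpetuity: P = D₁ / (r − g) = £4.8480 / (0.07 − 0.01) = £80.80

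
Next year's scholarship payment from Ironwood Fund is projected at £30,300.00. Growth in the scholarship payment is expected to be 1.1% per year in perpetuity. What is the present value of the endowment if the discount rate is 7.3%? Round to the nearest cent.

Growing perpetuity: P = D₁ / (r − g) = £30,300.0000 / (0.073 − 0.011) = £488,709.68

£488709.68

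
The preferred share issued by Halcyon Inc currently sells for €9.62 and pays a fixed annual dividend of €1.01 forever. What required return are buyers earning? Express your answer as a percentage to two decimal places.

P = C/r ⇒ r = C/P = €1.01/€9.62 = 0.104990

10.50%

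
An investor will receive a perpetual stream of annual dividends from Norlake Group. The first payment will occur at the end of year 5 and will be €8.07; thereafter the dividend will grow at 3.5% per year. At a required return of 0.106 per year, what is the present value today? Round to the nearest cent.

€75.96

Value at end of year 4: C₁ / (r − g) = €8.07 / (0.106 − 0.035) = €113.6620
Discount to today: PV = €113.6620 / (1 + 0.106)^4 = €113.6620 / 1.496306 = €75.96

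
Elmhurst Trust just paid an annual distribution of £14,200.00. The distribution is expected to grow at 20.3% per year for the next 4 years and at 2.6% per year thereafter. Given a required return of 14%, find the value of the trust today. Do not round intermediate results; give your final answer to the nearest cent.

£223572.97

D_1 = 17082.60000
D_2 = 20550.36780
D_3 = 24722.09246
D_4 = 29740.67723
Terminal value at year 4: TV = D_4×(1+g_2)/(r−g_2) = 30513.93484/0.114 = 267666.09510
P_0 = D_1/(1+r)^1 + D_2/(1+r)^2 + D_3/(1+r)^3 + D_4/(1+r)^4 + TV/(1+r)^4
    = 14984.73684 + 15812.84072 + 16686.70823 + 17608.86843 + 158479.81583 = 223572.97005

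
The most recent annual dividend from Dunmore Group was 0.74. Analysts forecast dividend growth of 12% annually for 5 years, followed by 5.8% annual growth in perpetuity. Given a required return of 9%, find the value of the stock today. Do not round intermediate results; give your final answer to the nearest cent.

32.04

D_1 = 0.82880
D_2 = 0.92826
D_3 = 1.03965
D_4 = 1.16440
D_5 = 1.30413
Terminal value at year 5: TV = D_5×(1+g_2)/(r−g_2) = 1.37977/0.032 = 43.11789
P_0 = D_1/(1+r)^1 + D_2/(1+r)^2 + D_3/(1+r)^3 + D_4/(1+r)^4 + D_5/(1+r)^5 + TV/(1+r)^5
    = 0.76037 + 0.78129 + 0.80280 + 0.82489 + 0.84760 + 28.02367 = 32.04062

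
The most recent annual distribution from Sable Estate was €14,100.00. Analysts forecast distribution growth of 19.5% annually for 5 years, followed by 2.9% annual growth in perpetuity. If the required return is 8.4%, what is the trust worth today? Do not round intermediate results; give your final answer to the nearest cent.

D_1 = 16849.50000
D_2 = 20135.15250
D_3 = 24061.50724
D_4 = 28753.50115
D_5 = 34360.43387
Terminal value at year 5: TV = D_5×(1+g_2)/(r−g_2) = 35356.88646/0.055 = 642852.48100
P_0 = D_1/(1+r)^1 + D_2/(1+r)^2 + D_3/(1+r)^3 + D_4/(1+r)^4 + D_5/(1+r)^5 + TV/(1+r)^5
    = 15543.81919 + 17135.48333 + 18890.13153 + 20824.45312 + 22956.84638 + 429501.72590 = 524852.45945

€524852.46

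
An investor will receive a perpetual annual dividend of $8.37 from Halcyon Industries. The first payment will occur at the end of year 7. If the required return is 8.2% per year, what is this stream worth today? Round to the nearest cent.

Value at end of year 6: C / r = $8.37 / 0.082 = $102.0732
Discount to today: PV = $102.0732 / (1 + 0.082)^6 = $102.0732 / 1.604588 = $63.61

$63.61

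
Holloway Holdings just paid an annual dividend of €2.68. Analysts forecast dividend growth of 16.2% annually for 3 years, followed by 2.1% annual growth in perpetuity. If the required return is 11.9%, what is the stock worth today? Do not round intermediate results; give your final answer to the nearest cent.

D_1 = 3.11416
D_2 = 3.61865
D_3 = 4.20488
Terminal value at year 3: TV = D_3×(1+g_2)/(r−g_2) = 4.29318/0.098 = 43.80794
P_0 = D_1/(1+r)^1 + D_2/(1+r)^2 + D_3/(1+r)^3 + TV/(1+r)^3
    = 2.78298 + 2.88993 + 3.00098 + 31.26530 = 39.93919

€39.94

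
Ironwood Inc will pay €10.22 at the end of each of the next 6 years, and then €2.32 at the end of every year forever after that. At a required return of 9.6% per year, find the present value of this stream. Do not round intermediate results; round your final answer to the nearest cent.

PV of 6-year annuity: €10.22 × [1 − (1+0.096)^−6] / 0.096 = 45.03741
Perpetuity value at year 6: €2.32 / 0.096 = 24.16667
PV of perpetuity: 24.16667 / (1+0.096)^6 = 13.94291
Total PV = 45.03741 + 13.94291 = 58.98032

€58.98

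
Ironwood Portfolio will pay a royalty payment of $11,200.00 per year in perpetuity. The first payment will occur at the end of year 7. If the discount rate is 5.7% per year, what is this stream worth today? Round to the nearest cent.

Value at end of year 6: C / r = $11,200.00 / 0.057 = $196,491.2281
Discount to today: PV = $196,491.2281 / (1 + 0.057)^6 = $196,491.2281 / 1.394601 = $140,894.24

$140894.24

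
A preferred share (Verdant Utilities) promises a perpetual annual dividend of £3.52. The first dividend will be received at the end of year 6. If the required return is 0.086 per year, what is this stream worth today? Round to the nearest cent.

Value at end of year 5: C / r = £3.52 / 0.086 = £40.9302
Discount to today: PV = £40.9302 / (1 + 0.086)^5 = £40.9302 / 1.510599 = £27.10

£27.10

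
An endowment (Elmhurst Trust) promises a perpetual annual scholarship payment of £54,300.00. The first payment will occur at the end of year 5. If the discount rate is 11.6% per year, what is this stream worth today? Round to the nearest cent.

£301776.25

Value at end of year 4: C / r = £54,300.00 / 0.116 = £468,103.4483
Discount to today: PV = £468,103.4483 / (1 + 0.116)^4 = £468,103.4483 / 1.551161 = £301,776.25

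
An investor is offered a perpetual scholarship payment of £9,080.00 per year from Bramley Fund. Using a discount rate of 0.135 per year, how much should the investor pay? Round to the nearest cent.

Level perpetuity: PV = C / r = £9,080.00 / 0.135 = £67,259.26

£67259.26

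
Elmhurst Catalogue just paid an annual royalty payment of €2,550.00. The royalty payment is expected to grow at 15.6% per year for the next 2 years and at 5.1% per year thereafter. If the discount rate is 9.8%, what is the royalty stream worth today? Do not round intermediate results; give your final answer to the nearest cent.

D_1 = 2947.80000
D_2 = 3407.65680
Terminal value at year 2: TV = D_2×(1+g_2)/(r−g_2) = 3581.44730/0.047 = 76201.00631
P_0 = D_1/(1+r)^1 + D_2/(1+r)^2 + TV/(1+r)^2
    = 2684.69945 + 2826.51418 + 63205.66813 = 68716.88176

€68716.88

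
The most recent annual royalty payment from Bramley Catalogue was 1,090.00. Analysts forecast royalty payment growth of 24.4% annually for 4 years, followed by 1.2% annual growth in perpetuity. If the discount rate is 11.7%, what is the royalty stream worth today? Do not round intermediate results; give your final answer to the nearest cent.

D_1 = 1355.96000
D_2 = 1686.81424
D_3 = 2098.39691
D_4 = 2610.40576
Terminal value at year 4: TV = D_4×(1+g_2)/(r−g_2) = 2641.73063/0.105 = 25159.33934
P_0 = D_1/(1+r)^1 + D_2/(1+r)^2 + D_3/(1+r)^3 + D_4/(1+r)^4 + TV/(1+r)^4
    = 1213.93017 + 1351.95088 + 1505.66418 + 1676.85429 + 16161.68137 = 21910.08089

21910.08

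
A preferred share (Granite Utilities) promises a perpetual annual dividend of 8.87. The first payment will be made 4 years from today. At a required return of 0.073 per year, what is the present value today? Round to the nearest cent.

98.36

Value at end of year 3: C / r = 8.87 / 0.073 = 121.5068
Discount to today: PV = 121.5068 / (1 + 0.073)^3 = 121.5068 / 1.235376 = 98.36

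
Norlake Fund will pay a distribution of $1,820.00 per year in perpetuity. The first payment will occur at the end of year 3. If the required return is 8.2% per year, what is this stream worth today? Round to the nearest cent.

Value at end of year 2: C / r = $1,820.00 / 0.082 = $22,195.1220
Discount to today: PV = $22,195.1220 / (1 + 0.082)^2 = $22,195.1220 / 1.170724 = $18,958.46

$18958.46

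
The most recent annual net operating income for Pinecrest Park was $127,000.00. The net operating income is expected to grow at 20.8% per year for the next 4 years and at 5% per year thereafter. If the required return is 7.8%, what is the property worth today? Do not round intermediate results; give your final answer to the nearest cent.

$8190551.99

D_1 = 153416.00000
D_2 = 185326.52800
D_3 = 223874.44582
D_4 = 270440.33056
Terminal value at year 4: TV = D_4×(1+g_2)/(r−g_2) = 283962.34708/0.028 = 10141512.39583
P_0 = D_1/(1+r)^1 + D_2/(1+r)^2 + D_3/(1+r)^3 + D_4/(1+r)^4 + TV/(1+r)^4
    = 142315.39889 + 159477.73827 + 178709.74752 + 200261.01578 + 7509788.09167 = 8190551.99213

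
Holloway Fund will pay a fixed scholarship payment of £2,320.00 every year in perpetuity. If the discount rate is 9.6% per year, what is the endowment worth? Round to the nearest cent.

£24166.67

Level perpetuity: PV = C / r = £2,320.00 / 0.096 = £24,166.67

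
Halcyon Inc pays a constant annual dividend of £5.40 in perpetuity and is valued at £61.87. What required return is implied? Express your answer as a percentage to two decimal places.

P = C/r ⇒ r = C/P = £5.40/£61.87 = 0.087280

8.73%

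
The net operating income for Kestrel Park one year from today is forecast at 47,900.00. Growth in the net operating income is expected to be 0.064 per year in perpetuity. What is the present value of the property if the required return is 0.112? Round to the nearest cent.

997916.67

Growing perpetuity: P = D₁ / (r − g) = 47,900.0000 / (0.112 − 0.064) = 997,916.67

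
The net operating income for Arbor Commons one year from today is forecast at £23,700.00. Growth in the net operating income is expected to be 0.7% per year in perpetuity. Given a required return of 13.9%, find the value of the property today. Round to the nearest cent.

Growing perpetuity: P = D₁ / (r − g) = £23,700.0000 / (0.139 − 0.007) = £179,545.45

£179545.45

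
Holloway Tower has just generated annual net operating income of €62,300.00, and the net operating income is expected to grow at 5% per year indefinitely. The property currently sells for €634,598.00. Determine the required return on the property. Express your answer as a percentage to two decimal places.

15.31%

D₁ = €62,300.00 × 1.05 = €65,415.0000
P = D₁/(r − g) ⇒ r = D₁/P + g = €65,415.0000/€634,598.00 + 0.05 = 0.103081 + 0.05 = 0.153081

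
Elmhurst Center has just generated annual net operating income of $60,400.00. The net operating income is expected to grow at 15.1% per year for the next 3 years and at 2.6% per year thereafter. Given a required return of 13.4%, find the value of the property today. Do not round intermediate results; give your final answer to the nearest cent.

D_1 = 69520.40000
D_2 = 80017.98040
D_3 = 92100.69544
Terminal value at year 3: TV = D_3×(1+g_2)/(r−g_2) = 94495.31352/0.108 = 874956.60668
P_0 = D_1/(1+r)^1 + D_2/(1+r)^2 + D_3/(1+r)^3 + TV/(1+r)^3
    = 61305.46737 + 62224.50877 + 63157.32768 + 599994.61300 = 786681.91683

$786681.92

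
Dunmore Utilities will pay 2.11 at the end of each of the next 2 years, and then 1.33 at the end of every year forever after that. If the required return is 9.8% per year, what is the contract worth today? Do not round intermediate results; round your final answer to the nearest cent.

PV of 2-year annuity: 2.11 × [1 − (1+0.098)^−2] / 0.098 = 3.67184
Perpetuity value at year 2: 1.33 / 0.098 = 13.57143
PV of perpetuity: 13.57143 / (1+0.098)^2 = 11.25695
Total PV = 3.67184 + 11.25695 = 14.92879

14.93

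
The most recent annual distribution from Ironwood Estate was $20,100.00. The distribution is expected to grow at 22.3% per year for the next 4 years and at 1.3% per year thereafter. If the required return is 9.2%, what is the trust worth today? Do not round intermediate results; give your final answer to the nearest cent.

D_1 = 24582.30000
D_2 = 30064.15290
D_3 = 36768.45900
D_4 = 44967.82535
Terminal value at year 4: TV = D_4×(1+g_2)/(r−g_2) = 45552.40708/0.079 = 576612.74788
P_0 = D_1/(1+r)^1 + D_2/(1+r)^2 + D_3/(1+r)^3 + D_4/(1+r)^4 + TV/(1+r)^4
    = 22511.26374 + 25211.79080 + 28236.28218 + 31623.60175 + 405502.64015 = 513085.57861

$513085.58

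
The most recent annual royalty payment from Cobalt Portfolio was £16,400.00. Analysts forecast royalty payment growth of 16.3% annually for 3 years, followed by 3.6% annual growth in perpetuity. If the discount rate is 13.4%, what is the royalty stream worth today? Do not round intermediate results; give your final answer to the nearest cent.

£238775.04

D_1 = 19073.20000
D_2 = 22182.13160
D_3 = 25797.81905
Terminal value at year 3: TV = D_3×(1+g_2)/(r−g_2) = 26726.54054/0.098 = 272719.80139
P_0 = D_1/(1+r)^1 + D_2/(1+r)^2 + D_3/(1+r)^3 + TV/(1+r)^3
    = 16819.40035 + 17249.52611 + 17690.65156 + 187015.45933 = 238775.03736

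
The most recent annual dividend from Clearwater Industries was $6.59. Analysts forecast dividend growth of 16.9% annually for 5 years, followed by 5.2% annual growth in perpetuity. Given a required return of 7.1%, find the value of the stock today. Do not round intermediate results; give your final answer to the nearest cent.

$608.47

D_1 = 7.70371
D_2 = 9.00564
D_3 = 10.52759
D_4 = 12.30675
D_5 = 14.38659
Terminal value at year 5: TV = D_5×(1+g_2)/(r−g_2) = 15.13470/0.019 = 796.56296
P_0 = D_1/(1+r)^1 + D_2/(1+r)^2 + D_3/(1+r)^3 + D_4/(1+r)^4 + D_5/(1+r)^5 + TV/(1+r)^5
    = 7.19301 + 7.85119 + 8.56960 + 9.35375 + 10.20964 + 565.29189 = 608.46908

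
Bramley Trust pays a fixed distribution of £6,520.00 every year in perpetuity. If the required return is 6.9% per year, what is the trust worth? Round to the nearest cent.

£94492.75

Level perpetuity: PV = C / r = £6,520.00 / 0.069 = £94,492.75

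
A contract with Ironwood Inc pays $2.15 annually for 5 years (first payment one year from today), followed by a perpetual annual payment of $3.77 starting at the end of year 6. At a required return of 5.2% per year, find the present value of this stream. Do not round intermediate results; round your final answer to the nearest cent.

$65.52

PV of 5-year annuity: $2.15 × [1 − (1+0.052)^−5] / 0.052 = 9.25714
Perpetuity value at year 5: $3.77 / 0.052 = 72.50000
PV of perpetuity: 72.50000 / (1+0.052)^5 = 56.26772
Total PV = 9.25714 + 56.26772 = 65.52486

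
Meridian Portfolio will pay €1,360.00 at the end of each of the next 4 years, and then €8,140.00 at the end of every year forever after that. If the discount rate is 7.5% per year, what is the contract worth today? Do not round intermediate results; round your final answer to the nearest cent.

€85824.90

PV of 4-year annuity: €1,360.00 × [1 − (1+0.075)^−4] / 0.075 = 4555.08373
Perpetuity value at year 4: €8,140.00 / 0.075 = 108533.33333
PV of perpetuity: 108533.33333 / (1+0.075)^4 = 81269.81750
Total PV = 4555.08373 + 81269.81750 = 85824.90123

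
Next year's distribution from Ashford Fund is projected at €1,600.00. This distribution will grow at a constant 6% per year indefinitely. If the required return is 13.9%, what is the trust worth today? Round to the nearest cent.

Growing perpetuity: P = D₁ / (r − g) = €1,600.0000 / (0.139 − 0.06) = €20,253.16

€20253.16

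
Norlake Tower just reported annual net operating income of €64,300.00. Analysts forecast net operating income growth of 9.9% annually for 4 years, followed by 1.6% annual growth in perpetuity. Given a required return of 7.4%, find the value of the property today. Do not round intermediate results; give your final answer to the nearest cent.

€1507472.61

D_1 = 70665.70000
D_2 = 77661.60430
D_3 = 85350.10313
D_4 = 93799.76334
Terminal value at year 4: TV = D_4×(1+g_2)/(r−g_2) = 95300.55955/0.058 = 1643113.09566
P_0 = D_1/(1+r)^1 + D_2/(1+r)^2 + D_3/(1+r)^3 + D_4/(1+r)^4 + TV/(1+r)^4
    = 65796.74115 + 67328.32265 + 68895.55549 + 70499.26954 + 1234952.72154 = 1507472.61037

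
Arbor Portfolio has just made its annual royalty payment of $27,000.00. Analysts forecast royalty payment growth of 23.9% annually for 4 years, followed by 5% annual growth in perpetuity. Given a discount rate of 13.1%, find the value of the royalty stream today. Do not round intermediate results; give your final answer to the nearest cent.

D_1 = 33453.00000
D_2 = 41448.26700
D_3 = 51354.40281
D_4 = 63628.10509
Terminal value at year 4: TV = D_4×(1+g_2)/(r−g_2) = 66809.51034/0.081 = 824808.76962
P_0 = D_1/(1+r)^1 + D_2/(1+r)^2 + D_3/(1+r)^3 + D_4/(1+r)^4 + TV/(1+r)^4
    = 29578.24934 + 32402.69755 + 35496.85434 + 38886.47439 + 504083.92725 = 640448.20287

$640448.20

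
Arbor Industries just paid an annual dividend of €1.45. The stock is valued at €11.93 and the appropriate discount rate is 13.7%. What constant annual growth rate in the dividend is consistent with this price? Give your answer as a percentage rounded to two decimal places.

1.38%

P = D₀(1+g)/(r−g) ⇒ P(r−g) = D₀(1+g) ⇒ g(P+D₀) = P·r − D₀
g = (P·r − D₀)/(P + D₀) = (€11.93×0.137 − €1.45) / (€11.93 + €1.45) = 0.013783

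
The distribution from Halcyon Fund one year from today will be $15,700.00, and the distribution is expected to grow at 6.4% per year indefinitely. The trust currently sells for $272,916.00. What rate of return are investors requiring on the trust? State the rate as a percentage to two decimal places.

P = D₁/(r − g) ⇒ r = D₁/P + g = $15,700.0000/$272,916.00 + 0.064 = 0.057527 + 0.064 = 0.121527

12.15%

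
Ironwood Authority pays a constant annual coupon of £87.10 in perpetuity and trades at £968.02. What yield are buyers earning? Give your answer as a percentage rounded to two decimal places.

9.00%

P = C/r ⇒ r = C/P = £87.10/£968.02 = 0.089977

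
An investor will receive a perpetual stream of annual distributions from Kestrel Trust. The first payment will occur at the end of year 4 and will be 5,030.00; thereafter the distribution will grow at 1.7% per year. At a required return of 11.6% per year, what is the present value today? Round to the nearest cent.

36554.45

Value at end of year 3: C₁ / (r − g) = 5,030.00 / (0.116 − 0.017) = 50,808.0808
Discount to today: PV = 50,808.0808 / (1 + 0.116)^3 = 50,808.0808 / 1.389929 = 36,554.45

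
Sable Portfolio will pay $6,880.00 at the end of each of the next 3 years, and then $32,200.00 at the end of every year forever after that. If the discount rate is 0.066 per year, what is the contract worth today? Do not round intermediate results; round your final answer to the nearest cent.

PV of 3-year annuity: $6,880.00 × [1 − (1+0.066)^−3] / 0.066 = 18188.06234
Perpetuity value at year 3: $32,200.00 / 0.066 = 487878.78788
PV of perpetuity: 487878.78788 / (1+0.066)^3 = 402754.42633
Total PV = 18188.06234 + 402754.42633 = 420942.48868

$420942.49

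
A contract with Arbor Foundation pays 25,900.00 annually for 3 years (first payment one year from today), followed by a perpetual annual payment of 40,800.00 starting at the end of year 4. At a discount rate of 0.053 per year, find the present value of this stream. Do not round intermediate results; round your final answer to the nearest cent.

729461.95

PV of 3-year annuity: 25,900.00 × [1 − (1+0.053)^−3] / 0.053 = 70137.50002
Perpetuity value at year 3: 40,800.00 / 0.053 = 769811.32075
PV of perpetuity: 769811.32075 / (1+0.053)^3 = 659324.44813
Total PV = 70137.50002 + 659324.44813 = 729461.94815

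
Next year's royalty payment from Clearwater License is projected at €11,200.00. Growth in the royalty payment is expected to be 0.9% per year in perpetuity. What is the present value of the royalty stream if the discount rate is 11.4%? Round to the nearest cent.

Growing perpetuity: P = D₁ / (r − g) = €11,200.0000 / (0.114 − 0.009) = €106,666.67

€106666.67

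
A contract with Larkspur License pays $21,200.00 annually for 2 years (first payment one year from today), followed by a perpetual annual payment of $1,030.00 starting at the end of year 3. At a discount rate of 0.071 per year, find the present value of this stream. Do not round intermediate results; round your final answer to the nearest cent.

$50924.28

PV of 2-year annuity: $21,200.00 × [1 − (1+0.071)^−2] / 0.071 = 38276.92297
Perpetuity value at year 2: $1,030.00 / 0.071 = 14507.04225
PV of perpetuity: 14507.04225 / (1+0.071)^2 = 12647.36156
Total PV = 38276.92297 + 12647.36156 = 50924.28453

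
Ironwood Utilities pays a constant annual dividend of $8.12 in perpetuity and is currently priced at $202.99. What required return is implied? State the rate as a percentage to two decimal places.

4.00%

P = C/r ⇒ r = C/P = $8.12/$202.99 = 0.040002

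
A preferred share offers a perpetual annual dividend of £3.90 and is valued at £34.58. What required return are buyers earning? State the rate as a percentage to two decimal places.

11.28%

P = C/r ⇒ r = C/P = £3.90/£34.58 = 0.112782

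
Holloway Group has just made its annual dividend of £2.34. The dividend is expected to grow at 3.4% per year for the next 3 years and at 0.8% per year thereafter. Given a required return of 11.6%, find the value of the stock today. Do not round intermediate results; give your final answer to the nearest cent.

D_1 = 2.41956
D_2 = 2.50183
D_3 = 2.58689
Terminal value at year 3: TV = D_3×(1+g_2)/(r−g_2) = 2.60758/0.108 = 24.14428
P_0 = D_1/(1+r)^1 + D_2/(1+r)^2 + D_3/(1+r)^3 + TV/(1+r)^3
    = 2.16806 + 2.00876 + 1.86117 + 17.37087 = 23.40887

£23.41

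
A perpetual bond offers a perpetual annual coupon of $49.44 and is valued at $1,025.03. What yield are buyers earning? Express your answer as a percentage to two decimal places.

4.82%

P = C/r ⇒ r = C/P = $49.44/$1,025.03 = 0.048233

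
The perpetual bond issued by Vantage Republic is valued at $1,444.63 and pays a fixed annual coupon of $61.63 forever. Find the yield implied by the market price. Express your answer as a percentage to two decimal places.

4.27%

P = C/r ⇒ r = C/P = $61.63/$1,444.63 = 0.042661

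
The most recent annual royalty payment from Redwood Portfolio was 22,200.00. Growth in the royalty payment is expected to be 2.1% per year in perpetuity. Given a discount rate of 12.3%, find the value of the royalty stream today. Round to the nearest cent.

222217.65

D₁ = D₀ × (1 + g) = 22,200.00 × 1.021 = 22,666.2000
Growing perpetuity: P = D₁ / (r − g) = 22,666.2000 / (0.123 − 0.021) = 222,217.65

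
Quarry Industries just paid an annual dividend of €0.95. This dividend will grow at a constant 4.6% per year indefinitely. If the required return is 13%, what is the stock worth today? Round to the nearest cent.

D₁ = D₀ × (1 + g) = €0.95 × 1.046 = €0.9937
Growing perpetuity: P = D₁ / (r − g) = €0.9937 / (0.13 − 0.046) = €11.83

€11.83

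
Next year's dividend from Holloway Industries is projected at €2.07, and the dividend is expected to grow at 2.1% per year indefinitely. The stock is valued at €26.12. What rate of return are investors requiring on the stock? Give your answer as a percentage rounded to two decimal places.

10.02%

P = D₁/(r − g) ⇒ r = D₁/P + g = €2.0700/€26.12 + 0.021 = 0.079250 + 0.021 = 0.100250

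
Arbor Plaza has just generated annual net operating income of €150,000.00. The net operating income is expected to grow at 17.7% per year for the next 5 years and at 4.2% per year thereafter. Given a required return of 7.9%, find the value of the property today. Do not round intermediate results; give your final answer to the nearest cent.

€7505127.57

D_1 = 176550.00000
D_2 = 207799.35000
D_3 = 244579.83495
D_4 = 287870.46574
D_5 = 338823.53817
Terminal value at year 5: TV = D_5×(1+g_2)/(r−g_2) = 353054.12677/0.037 = 9542003.42634
P_0 = D_1/(1+r)^1 + D_2/(1+r)^2 + D_3/(1+r)^3 + D_4/(1+r)^4 + D_5/(1+r)^5 + TV/(1+r)^5
    = 163623.72567 + 178484.82402 + 194695.67921 + 212378.88270 + 231668.16028 + 6524276.29748 = 7505127.56936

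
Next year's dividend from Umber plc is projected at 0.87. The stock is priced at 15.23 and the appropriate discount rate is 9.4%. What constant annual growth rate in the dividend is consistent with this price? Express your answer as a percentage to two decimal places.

3.69%

P = D₁/(r−g) ⇒ g = r − D₁/P = 0.094 − 0.87/15.23 = 0.036876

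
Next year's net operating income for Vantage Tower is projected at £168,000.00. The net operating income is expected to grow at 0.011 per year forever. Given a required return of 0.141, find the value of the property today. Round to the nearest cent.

Growing perpetuity: P = D₁ / (r − g) = £168,000.0000 / (0.141 − 0.011) = £1,292,307.69

£1292307.69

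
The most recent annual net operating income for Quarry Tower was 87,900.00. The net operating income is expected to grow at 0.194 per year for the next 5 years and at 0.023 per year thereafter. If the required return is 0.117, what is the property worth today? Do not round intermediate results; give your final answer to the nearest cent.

D_1 = 104952.60000
D_2 = 125313.40440
D_3 = 149624.20485
D_4 = 178651.30060
D_5 = 213309.65291
Terminal value at year 5: TV = D_5×(1+g_2)/(r−g_2) = 218215.77493/0.094 = 2321444.41412
P_0 = D_1/(1+r)^1 + D_2/(1+r)^2 + D_3/(1+r)^3 + D_4/(1+r)^4 + D_5/(1+r)^5 + TV/(1+r)^5
    = 93959.35542 + 100436.41036 + 107359.95879 + 114760.77958 + 122671.77334 + 1335034.29920 = 1874222.57668

1874222.58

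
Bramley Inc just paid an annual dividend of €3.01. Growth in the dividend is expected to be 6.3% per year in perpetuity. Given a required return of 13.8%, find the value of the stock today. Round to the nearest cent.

D₁ = D₀ × (1 + g) = €3.01 × 1.063 = €3.1996
Growing perpetuity: P = D₁ / (r − g) = €3.1996 / (0.138 − 0.063) = €42.66

€42.66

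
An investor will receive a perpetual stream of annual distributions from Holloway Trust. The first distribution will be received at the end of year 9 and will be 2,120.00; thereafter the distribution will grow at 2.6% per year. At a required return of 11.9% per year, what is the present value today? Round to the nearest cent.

Value at end of year 8: C₁ / (r − g) = 2,120.00 / (0.119 − 0.026) = 22,795.6989
Discount to today: PV = 22,795.6989 / (1 + 0.119)^8 = 22,795.6989 / 2.458333 = 9,272.83

9272.83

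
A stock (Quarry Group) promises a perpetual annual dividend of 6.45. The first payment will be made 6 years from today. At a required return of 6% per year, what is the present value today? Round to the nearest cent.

Value at end of year 5: C / r = 6.45 / 0.06 = 107.5000
Discount to today: PV = 107.5000 / (1 + 0.06)^5 = 107.5000 / 1.338226 = 80.33

80.33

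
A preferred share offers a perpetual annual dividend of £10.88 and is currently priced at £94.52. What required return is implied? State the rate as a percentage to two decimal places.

P = C/r ⇒ r = C/P = £10.88/£94.52 = 0.115108

11.51%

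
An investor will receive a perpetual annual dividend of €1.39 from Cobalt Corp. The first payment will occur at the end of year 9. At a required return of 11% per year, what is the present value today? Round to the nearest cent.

Value at end of year 8: C / r = €1.39 / 0.11 = €12.6364
Discount to today: PV = €12.6364 / (1 + 0.11)^8 = €12.6364 / 2.304538 = €5.48

€5.48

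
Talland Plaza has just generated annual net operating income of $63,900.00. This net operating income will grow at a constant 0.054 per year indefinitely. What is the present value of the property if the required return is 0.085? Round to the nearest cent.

D₁ = D₀ × (1 + g) = $63,900.00 × 1.054 = $67,350.6000
Growing perpetuity: P = D₁ / (r − g) = $67,350.6000 / (0.085 − 0.054) = $2,172,600.00

$2172600.00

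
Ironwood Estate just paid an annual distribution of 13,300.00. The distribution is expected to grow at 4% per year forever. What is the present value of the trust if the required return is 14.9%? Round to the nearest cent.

D₁ = D₀ × (1 + g) = 13,300.00 × 1.04 = 13,832.0000
Growing perpetuity: P = D₁ / (r − g) = 13,832.0000 / (0.149 − 0.04) = 126,899.08

126899.08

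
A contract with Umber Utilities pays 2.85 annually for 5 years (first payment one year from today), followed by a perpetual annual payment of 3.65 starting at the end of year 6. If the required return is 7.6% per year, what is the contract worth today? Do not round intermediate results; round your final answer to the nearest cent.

44.80

PV of 5-year annuity: 2.85 × [1 − (1+0.076)^−5] / 0.076 = 11.50021
Perpetuity value at year 5: 3.65 / 0.076 = 48.02632
PV of perpetuity: 48.02632 / (1+0.076)^5 = 33.29798
Total PV = 11.50021 + 33.29798 = 44.79819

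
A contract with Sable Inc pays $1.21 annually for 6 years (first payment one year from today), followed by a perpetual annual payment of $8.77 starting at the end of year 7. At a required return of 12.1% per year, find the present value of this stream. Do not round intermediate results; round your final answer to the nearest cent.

$41.48

PV of 6-year annuity: $1.21 × [1 − (1+0.121)^−6] / 0.121 = 4.96075
Perpetuity value at year 6: $8.77 / 0.121 = 72.47934
PV of perpetuity: 72.47934 / (1+0.121)^6 = 36.52419
Total PV = 4.96075 + 36.52419 = 41.48493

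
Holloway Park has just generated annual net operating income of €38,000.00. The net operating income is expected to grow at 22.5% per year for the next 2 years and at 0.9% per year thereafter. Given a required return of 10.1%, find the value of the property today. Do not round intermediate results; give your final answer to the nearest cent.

D_1 = 46550.00000
D_2 = 57023.75000
Terminal value at year 2: TV = D_2×(1+g_2)/(r−g_2) = 57536.96375/0.092 = 625401.77989
P_0 = D_1/(1+r)^1 + D_2/(1+r)^2 + TV/(1+r)^2
    = 42279.74569 + 47041.49724 + 515922.50781 = 605243.75074

€605243.75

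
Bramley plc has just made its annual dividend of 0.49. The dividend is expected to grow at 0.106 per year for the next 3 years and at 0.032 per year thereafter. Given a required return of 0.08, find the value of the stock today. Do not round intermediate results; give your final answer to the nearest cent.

12.86

D_1 = 0.54194
D_2 = 0.59939
D_3 = 0.66292
Terminal value at year 3: TV = D_3×(1+g_2)/(r−g_2) = 0.68413/0.048 = 14.25279
P_0 = D_1/(1+r)^1 + D_2/(1+r)^2 + D_3/(1+r)^3 + TV/(1+r)^3
    = 0.50180 + 0.51388 + 0.52625 + 11.31433 = 12.85625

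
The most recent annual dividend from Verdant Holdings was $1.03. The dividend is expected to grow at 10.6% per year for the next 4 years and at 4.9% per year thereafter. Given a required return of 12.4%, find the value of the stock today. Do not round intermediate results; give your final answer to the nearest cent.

$17.46

D_1 = 1.13918
D_2 = 1.25993
D_3 = 1.39349
D_4 = 1.54120
Terminal value at year 4: TV = D_4×(1+g_2)/(r−g_2) = 1.61671/0.075 = 21.55619
P_0 = D_1/(1+r)^1 + D_2/(1+r)^2 + D_3/(1+r)^3 + D_4/(1+r)^4 + TV/(1+r)^4
    = 1.01351 + 0.99727 + 0.98130 + 0.96559 + 13.50538 = 17.46305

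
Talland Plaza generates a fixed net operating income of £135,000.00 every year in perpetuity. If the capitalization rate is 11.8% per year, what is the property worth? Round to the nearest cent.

Level perpetuity: PV = C / r = £135,000.00 / 0.118 = £1,144,067.80

£1144067.80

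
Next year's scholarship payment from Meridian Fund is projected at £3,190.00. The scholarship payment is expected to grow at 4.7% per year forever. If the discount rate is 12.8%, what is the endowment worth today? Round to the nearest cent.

Growing perpetuity: P = D₁ / (r − g) = £3,190.0000 / (0.128 − 0.047) = £39,382.72

£39382.72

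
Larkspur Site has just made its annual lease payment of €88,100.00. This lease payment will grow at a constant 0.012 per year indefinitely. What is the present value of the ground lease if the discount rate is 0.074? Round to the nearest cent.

€1438019.35

D₁ = D₀ × (1 + g) = €88,100.00 × 1.012 = €89,157.2000
Growing perpetuity: P = D₁ / (r − g) = €89,157.2000 / (0.074 − 0.012) = €1,438,019.35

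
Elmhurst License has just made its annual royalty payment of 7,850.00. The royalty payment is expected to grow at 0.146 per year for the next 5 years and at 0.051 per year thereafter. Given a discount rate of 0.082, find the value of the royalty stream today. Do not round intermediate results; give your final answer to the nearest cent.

D_1 = 8996.10000
D_2 = 10309.53060
D_3 = 11814.72207
D_4 = 13539.67149
D_5 = 15516.46353
Terminal value at year 5: TV = D_5×(1+g_2)/(r−g_2) = 16307.80317/0.031 = 526058.16667
P_0 = D_1/(1+r)^1 + D_2/(1+r)^2 + D_3/(1+r)^3 + D_4/(1+r)^4 + D_5/(1+r)^5 + TV/(1+r)^5
    = 8314.32532 + 8806.11536 + 9326.99464 + 9878.68379 + 10463.00520 + 354729.62782 = 401518.75214

401518.75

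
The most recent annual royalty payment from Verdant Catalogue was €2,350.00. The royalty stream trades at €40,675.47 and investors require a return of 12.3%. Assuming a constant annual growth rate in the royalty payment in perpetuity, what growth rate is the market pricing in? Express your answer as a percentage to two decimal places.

P = D₀(1+g)/(r−g) ⇒ P(r−g) = D₀(1+g) ⇒ g(P+D₀) = P·r − D₀
g = (P·r − D₀)/(P + D₀) = (€40,675.47×0.123 − €2,350.00) / (€40,675.47 + €2,350.00) = 0.061663

6.17%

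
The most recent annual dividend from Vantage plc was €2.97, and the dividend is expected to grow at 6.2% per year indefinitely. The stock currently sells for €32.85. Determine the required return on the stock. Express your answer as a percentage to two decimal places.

15.80%

D₁ = €2.97 × 1.062 = €3.1541
P = D₁/(r − g) ⇒ r = D₁/P + g = €3.1541/€32.85 + 0.062 = 0.096016 + 0.062 = 0.158016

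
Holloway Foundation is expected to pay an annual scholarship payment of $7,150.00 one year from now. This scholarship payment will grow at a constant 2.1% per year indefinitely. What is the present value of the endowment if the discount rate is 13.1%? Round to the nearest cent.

Growing perpetuity: P = D₁ / (r − g) = $7,150.0000 / (0.131 − 0.021) = $65,000.00

$65000.00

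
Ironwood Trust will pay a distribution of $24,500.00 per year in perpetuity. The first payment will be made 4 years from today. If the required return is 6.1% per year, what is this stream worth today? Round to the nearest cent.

Value at end of year 3: C / r = $24,500.00 / 0.061 = $401,639.3443
Discount to today: PV = $401,639.3443 / (1 + 0.061)^3 = $401,639.3443 / 1.194390 = $336,271.53

$336271.53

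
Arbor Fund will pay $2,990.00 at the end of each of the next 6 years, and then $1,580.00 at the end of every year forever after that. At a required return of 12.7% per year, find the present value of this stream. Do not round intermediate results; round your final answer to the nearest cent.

$18124.90

PV of 6-year annuity: $2,990.00 × [1 − (1+0.127)^−6] / 0.127 = 12053.20278
Perpetuity value at year 6: $1,580.00 / 0.127 = 12440.94488
PV of perpetuity: 12440.94488 / (1+0.127)^6 = 6071.69391
Total PV = 12053.20278 + 6071.69391 = 18124.89670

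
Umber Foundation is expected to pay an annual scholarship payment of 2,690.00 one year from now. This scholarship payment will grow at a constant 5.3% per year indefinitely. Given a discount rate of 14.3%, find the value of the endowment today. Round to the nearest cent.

Growing perpetuity: P = D₁ / (r − g) = 2,690.0000 / (0.143 − 0.053) = 29,888.89

29888.89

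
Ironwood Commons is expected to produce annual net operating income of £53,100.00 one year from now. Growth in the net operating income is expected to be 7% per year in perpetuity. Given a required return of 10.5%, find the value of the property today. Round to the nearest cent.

Growing perpetuity: P = D₁ / (r − g) = £53,100.0000 / (0.105 − 0.07) = £1,517,142.86

£1517142.86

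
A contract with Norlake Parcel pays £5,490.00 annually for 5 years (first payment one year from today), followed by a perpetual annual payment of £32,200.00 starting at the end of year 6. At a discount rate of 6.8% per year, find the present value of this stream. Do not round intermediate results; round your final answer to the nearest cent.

PV of 5-year annuity: £5,490.00 × [1 − (1+0.068)^−5] / 0.068 = 22631.14198
Perpetuity value at year 5: £32,200.00 / 0.068 = 473529.41176
PV of perpetuity: 473529.41176 / (1+0.068)^5 = 340793.02346
Total PV = 22631.14198 + 340793.02346 = 363424.16544

£363424.17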